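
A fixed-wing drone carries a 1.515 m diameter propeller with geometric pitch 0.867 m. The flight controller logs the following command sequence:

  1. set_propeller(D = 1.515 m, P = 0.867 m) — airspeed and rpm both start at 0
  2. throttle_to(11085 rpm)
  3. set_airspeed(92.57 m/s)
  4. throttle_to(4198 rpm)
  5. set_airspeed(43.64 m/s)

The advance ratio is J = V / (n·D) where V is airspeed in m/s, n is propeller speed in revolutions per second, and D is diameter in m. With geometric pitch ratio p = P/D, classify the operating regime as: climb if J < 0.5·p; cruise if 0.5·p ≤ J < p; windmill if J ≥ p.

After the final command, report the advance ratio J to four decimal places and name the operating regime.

set_propeller: D = 1.515 m, P = 0.867 m (p = P/D = 0.572277); state ← (V=0, rpm=0)
throttle_to(11085): rpm ← 11085
set_airspeed(92.57): V ← 92.57 m/s
throttle_to(4198): rpm ← 4198
set_airspeed(43.64): V ← 43.64 m/s
final state: V = 43.64 m/s, rpm = 4198 → n = rpm/60 = 69.966667 rev/s
J = V / (n·D) = 43.64 / (69.966667 × 1.515) = 0.411700
regime bands: climb J<0.2861 | cruise [0.2861, 0.5723) | windmill J≥0.5723
J = 0.4117 → cruise

J = 0.4117, regime = cruise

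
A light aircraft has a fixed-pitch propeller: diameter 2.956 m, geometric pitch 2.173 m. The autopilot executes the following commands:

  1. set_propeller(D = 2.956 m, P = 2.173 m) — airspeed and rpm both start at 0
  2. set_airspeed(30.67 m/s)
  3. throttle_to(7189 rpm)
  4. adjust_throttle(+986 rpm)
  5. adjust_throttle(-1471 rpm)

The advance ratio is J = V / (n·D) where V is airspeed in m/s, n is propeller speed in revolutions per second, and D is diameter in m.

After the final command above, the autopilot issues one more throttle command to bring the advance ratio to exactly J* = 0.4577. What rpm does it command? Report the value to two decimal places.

rpm = 1360.13

set_propeller: D = 2.956 m, P = 2.173 m (p = P/D = 0.735115); state ← (V=0, rpm=0)
set_airspeed(30.67): V ← 30.67 m/s
throttle_to(7189): rpm ← 7189
adjust_throttle(+986): rpm ← 7189 +986 = 8175
adjust_throttle(-1471): rpm ← 8175 -1471 = 6704
final state: V = 30.67 m/s, rpm = 6704 → n = rpm/60 = 111.733333 rev/s
target J* = 0.4577; solve J* = V/(n·D) for n: n = V/(J*·D) = 30.67/(0.4577 × 2.956) = 22.668795 rev/s
rpm = 60·n = 1360.127696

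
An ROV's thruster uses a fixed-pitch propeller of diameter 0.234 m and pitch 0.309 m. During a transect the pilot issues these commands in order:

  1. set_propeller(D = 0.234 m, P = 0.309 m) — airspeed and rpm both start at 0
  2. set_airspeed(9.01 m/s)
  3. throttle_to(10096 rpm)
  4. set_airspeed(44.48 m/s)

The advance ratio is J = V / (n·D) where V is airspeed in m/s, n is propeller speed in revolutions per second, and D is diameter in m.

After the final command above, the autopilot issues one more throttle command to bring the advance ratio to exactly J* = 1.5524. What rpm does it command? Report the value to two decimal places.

rpm = 7346.77

set_propeller: D = 0.234 m, P = 0.309 m (p = P/D = 1.320513); state ← (V=0, rpm=0)
set_airspeed(9.01): V ← 9.01 m/s
throttle_to(10096): rpm ← 10096
set_airspeed(44.48): V ← 44.48 m/s
final state: V = 44.48 m/s, rpm = 10096 → n = rpm/60 = 168.266667 rev/s
target J* = 1.5524; solve J* = V/(n·D) for n: n = V/(J*·D) = 44.48/(1.5524 × 0.234) = 122.446193 rev/s
rpm = 60·n = 7346.771583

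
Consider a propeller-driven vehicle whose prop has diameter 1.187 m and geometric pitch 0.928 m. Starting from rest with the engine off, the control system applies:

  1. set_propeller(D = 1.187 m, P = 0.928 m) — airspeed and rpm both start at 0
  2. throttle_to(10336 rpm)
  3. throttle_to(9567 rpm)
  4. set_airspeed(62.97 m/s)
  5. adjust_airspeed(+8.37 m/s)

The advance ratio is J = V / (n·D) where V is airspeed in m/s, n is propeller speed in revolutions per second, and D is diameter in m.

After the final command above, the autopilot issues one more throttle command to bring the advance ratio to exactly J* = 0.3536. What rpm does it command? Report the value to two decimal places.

rpm = 10198.15

set_propeller: D = 1.187 m, P = 0.928 m (p = P/D = 0.781803); state ← (V=0, rpm=0)
throttle_to(10336): rpm ← 10336
throttle_to(9567): rpm ← 9567
set_airspeed(62.97): V ← 62.97 m/s
adjust_airspeed(+8.37): V ← 62.97 +8.37 = 71.34 m/s
final state: V = 71.34 m/s, rpm = 9567 → n = rpm/60 = 159.450000 rev/s
target J* = 0.3536; solve J* = V/(n·D) for n: n = V/(J*·D) = 71.34/(0.3536 × 1.187) = 169.969161 rev/s
rpm = 60·n = 10198.149638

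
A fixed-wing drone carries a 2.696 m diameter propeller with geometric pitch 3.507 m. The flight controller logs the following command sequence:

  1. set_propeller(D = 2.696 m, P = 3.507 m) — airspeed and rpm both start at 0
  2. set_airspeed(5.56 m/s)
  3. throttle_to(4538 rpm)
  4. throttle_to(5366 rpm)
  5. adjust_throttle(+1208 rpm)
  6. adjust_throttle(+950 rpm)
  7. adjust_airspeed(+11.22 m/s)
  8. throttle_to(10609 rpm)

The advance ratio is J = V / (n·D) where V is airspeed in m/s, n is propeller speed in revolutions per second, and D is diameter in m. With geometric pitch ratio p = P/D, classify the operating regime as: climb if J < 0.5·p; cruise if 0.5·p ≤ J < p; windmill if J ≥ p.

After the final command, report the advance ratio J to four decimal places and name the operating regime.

J = 0.0352, regime = climb

set_propeller: D = 2.696 m, P = 3.507 m (p = P/D = 1.300816); state ← (V=0, rpm=0)
set_airspeed(5.56): V ← 5.56 m/s
throttle_to(4538): rpm ← 4538
throttle_to(5366): rpm ← 5366
adjust_throttle(+1208): rpm ← 5366 +1208 = 6574
adjust_throttle(+950): rpm ← 6574 +950 = 7524
adjust_airspeed(+11.22): V ← 5.56 +11.22 = 16.78 m/s
throttle_to(10609): rpm ← 10609
final state: V = 16.78 m/s, rpm = 10609 → n = rpm/60 = 176.816667 rev/s
J = V / (n·D) = 16.78 / (176.816667 × 2.696) = 0.035201
regime bands: climb J<0.6504 | cruise [0.6504, 1.3008) | windmill J≥1.3008
J = 0.0352 → climb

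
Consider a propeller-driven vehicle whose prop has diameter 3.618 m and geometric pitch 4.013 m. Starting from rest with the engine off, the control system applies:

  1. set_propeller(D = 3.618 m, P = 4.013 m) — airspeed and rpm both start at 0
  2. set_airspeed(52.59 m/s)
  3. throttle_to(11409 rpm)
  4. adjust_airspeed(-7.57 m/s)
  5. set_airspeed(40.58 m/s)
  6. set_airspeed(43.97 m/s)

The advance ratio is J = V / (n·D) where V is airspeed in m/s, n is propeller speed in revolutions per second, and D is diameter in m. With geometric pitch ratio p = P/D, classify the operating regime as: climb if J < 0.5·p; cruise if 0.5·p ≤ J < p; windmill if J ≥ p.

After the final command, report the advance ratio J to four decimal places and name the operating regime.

J = 0.0639, regime = climb

set_propeller: D = 3.618 m, P = 4.013 m (p = P/D = 1.109176); state ← (V=0, rpm=0)
set_airspeed(52.59): V ← 52.59 m/s
throttle_to(11409): rpm ← 11409
adjust_airspeed(-7.57): V ← 52.59 -7.57 = 45.02 m/s
set_airspeed(40.58): V ← 40.58 m/s
set_airspeed(43.97): V ← 43.97 m/s
final state: V = 43.97 m/s, rpm = 11409 → n = rpm/60 = 190.150000 rev/s
J = V / (n·D) = 43.97 / (190.150000 × 3.618) = 0.063913
regime bands: climb J<0.5546 | cruise [0.5546, 1.1092) | windmill J≥1.1092
J = 0.0639 → climb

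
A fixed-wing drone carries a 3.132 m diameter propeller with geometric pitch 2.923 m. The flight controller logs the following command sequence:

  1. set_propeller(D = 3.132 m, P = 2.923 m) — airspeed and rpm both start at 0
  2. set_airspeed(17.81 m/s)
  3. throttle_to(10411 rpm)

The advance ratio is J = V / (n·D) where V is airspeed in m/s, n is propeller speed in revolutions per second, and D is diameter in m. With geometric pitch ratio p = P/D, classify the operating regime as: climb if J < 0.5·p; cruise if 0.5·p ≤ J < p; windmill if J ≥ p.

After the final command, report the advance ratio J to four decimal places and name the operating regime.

J = 0.0328, regime = climb

set_propeller: D = 3.132 m, P = 2.923 m (p = P/D = 0.933269); state ← (V=0, rpm=0)
set_airspeed(17.81): V ← 17.81 m/s
throttle_to(10411): rpm ← 10411
final state: V = 17.81 m/s, rpm = 10411 → n = rpm/60 = 173.516667 rev/s
J = V / (n·D) = 17.81 / (173.516667 × 3.132) = 0.032772
regime bands: climb J<0.4666 | cruise [0.4666, 0.9333) | windmill J≥0.9333
J = 0.0328 → climb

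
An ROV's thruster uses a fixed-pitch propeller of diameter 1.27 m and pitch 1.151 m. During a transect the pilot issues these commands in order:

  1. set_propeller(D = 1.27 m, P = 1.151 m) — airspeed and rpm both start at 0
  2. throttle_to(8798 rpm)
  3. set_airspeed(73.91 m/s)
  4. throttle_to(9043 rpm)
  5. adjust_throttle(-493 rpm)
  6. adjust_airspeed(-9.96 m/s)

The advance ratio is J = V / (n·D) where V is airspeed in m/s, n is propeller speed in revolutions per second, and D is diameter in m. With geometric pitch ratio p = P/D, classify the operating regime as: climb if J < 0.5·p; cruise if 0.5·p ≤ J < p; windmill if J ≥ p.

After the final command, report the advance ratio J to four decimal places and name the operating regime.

set_propeller: D = 1.27 m, P = 1.151 m (p = P/D = 0.906299); state ← (V=0, rpm=0)
throttle_to(8798): rpm ← 8798
set_airspeed(73.91): V ← 73.91 m/s
throttle_to(9043): rpm ← 9043
adjust_throttle(-493): rpm ← 9043 -493 = 8550
adjust_airspeed(-9.96): V ← 73.91 -9.96 = 63.95 m/s
final state: V = 63.95 m/s, rpm = 8550 → n = rpm/60 = 142.500000 rev/s
J = V / (n·D) = 63.95 / (142.500000 × 1.27) = 0.353364
regime bands: climb J<0.4531 | cruise [0.4531, 0.9063) | windmill J≥0.9063
J = 0.3534 → climb

J = 0.3534, regime = climb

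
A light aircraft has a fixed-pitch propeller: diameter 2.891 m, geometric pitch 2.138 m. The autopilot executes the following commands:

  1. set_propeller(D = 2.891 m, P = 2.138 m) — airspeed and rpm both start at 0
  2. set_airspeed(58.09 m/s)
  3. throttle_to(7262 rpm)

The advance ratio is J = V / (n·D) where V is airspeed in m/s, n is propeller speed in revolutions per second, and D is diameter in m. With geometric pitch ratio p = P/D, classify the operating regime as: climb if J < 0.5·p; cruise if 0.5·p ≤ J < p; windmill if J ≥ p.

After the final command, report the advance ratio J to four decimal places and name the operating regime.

set_propeller: D = 2.891 m, P = 2.138 m (p = P/D = 0.739536); state ← (V=0, rpm=0)
set_airspeed(58.09): V ← 58.09 m/s
throttle_to(7262): rpm ← 7262
final state: V = 58.09 m/s, rpm = 7262 → n = rpm/60 = 121.033333 rev/s
J = V / (n·D) = 58.09 / (121.033333 × 2.891) = 0.166015
regime bands: climb J<0.3698 | cruise [0.3698, 0.7395) | windmill J≥0.7395
J = 0.1660 → climb

J = 0.1660, regime = climb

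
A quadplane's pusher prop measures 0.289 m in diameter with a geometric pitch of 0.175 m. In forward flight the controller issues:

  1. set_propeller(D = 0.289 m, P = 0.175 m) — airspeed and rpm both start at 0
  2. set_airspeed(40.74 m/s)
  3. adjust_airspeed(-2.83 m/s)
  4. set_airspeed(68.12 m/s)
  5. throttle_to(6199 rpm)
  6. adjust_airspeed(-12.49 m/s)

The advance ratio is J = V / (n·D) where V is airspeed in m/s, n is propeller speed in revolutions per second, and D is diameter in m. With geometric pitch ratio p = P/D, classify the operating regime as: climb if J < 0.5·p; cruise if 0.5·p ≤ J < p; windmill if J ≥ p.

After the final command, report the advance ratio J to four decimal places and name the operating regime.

J = 1.8631, regime = windmill

set_propeller: D = 0.289 m, P = 0.175 m (p = P/D = 0.605536); state ← (V=0, rpm=0)
set_airspeed(40.74): V ← 40.74 m/s
adjust_airspeed(-2.83): V ← 40.74 -2.83 = 37.91 m/s
set_airspeed(68.12): V ← 68.12 m/s
throttle_to(6199): rpm ← 6199
adjust_airspeed(-12.49): V ← 68.12 -12.49 = 55.63 m/s
final state: V = 55.63 m/s, rpm = 6199 → n = rpm/60 = 103.316667 rev/s
J = V / (n·D) = 55.63 / (103.316667 × 0.289) = 1.863120
regime bands: climb J<0.3028 | cruise [0.3028, 0.6055) | windmill J≥0.6055
J = 1.8631 → windmill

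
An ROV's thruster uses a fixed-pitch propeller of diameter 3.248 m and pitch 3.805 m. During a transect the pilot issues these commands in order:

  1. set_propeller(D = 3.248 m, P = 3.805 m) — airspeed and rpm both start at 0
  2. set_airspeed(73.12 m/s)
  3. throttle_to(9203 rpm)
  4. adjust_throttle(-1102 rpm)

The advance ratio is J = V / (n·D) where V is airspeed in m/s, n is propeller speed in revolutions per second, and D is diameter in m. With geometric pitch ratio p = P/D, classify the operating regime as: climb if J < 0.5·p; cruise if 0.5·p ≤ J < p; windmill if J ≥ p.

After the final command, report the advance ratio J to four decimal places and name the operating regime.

J = 0.1667, regime = climb

set_propeller: D = 3.248 m, P = 3.805 m (p = P/D = 1.171490); state ← (V=0, rpm=0)
set_airspeed(73.12): V ← 73.12 m/s
throttle_to(9203): rpm ← 9203
adjust_throttle(-1102): rpm ← 9203 -1102 = 8101
final state: V = 73.12 m/s, rpm = 8101 → n = rpm/60 = 135.016667 rev/s
J = V / (n·D) = 73.12 / (135.016667 × 3.248) = 0.166737
regime bands: climb J<0.5857 | cruise [0.5857, 1.1715) | windmill J≥1.1715
J = 0.1667 → climb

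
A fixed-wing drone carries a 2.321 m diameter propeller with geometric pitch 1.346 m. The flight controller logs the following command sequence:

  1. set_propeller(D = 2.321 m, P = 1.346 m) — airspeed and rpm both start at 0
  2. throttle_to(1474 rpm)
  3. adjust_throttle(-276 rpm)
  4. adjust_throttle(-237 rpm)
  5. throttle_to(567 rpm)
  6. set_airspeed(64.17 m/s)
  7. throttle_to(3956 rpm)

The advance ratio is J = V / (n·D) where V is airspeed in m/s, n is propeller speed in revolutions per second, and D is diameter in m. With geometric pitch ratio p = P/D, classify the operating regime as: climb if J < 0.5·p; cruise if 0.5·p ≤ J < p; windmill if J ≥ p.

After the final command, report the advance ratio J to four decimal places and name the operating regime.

J = 0.4193, regime = cruise

set_propeller: D = 2.321 m, P = 1.346 m (p = P/D = 0.579922); state ← (V=0, rpm=0)
throttle_to(1474): rpm ← 1474
adjust_throttle(-276): rpm ← 1474 -276 = 1198
adjust_throttle(-237): rpm ← 1198 -237 = 961
throttle_to(567): rpm ← 567
set_airspeed(64.17): V ← 64.17 m/s
throttle_to(3956): rpm ← 3956
final state: V = 64.17 m/s, rpm = 3956 → n = rpm/60 = 65.933333 rev/s
J = V / (n·D) = 64.17 / (65.933333 × 2.321) = 0.419326
regime bands: climb J<0.2900 | cruise [0.2900, 0.5799) | windmill J≥0.5799
J = 0.4193 → cruise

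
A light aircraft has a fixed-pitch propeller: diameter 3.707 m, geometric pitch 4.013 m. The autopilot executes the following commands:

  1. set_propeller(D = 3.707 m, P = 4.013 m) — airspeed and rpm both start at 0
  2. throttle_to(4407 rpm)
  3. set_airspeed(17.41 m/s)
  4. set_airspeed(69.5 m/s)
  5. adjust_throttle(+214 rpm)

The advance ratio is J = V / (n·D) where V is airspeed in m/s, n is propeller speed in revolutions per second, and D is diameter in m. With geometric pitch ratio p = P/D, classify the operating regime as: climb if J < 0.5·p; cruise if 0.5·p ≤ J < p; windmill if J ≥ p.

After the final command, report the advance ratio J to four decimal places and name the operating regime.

J = 0.2434, regime = climb

set_propeller: D = 3.707 m, P = 4.013 m (p = P/D = 1.082547); state ← (V=0, rpm=0)
throttle_to(4407): rpm ← 4407
set_airspeed(17.41): V ← 17.41 m/s
set_airspeed(69.5): V ← 69.5 m/s
adjust_throttle(+214): rpm ← 4407 +214 = 4621
final state: V = 69.5 m/s, rpm = 4621 → n = rpm/60 = 77.016667 rev/s
J = V / (n·D) = 69.5 / (77.016667 × 3.707) = 0.243432
regime bands: climb J<0.5413 | cruise [0.5413, 1.0825) | windmill J≥1.0825
J = 0.2434 → climb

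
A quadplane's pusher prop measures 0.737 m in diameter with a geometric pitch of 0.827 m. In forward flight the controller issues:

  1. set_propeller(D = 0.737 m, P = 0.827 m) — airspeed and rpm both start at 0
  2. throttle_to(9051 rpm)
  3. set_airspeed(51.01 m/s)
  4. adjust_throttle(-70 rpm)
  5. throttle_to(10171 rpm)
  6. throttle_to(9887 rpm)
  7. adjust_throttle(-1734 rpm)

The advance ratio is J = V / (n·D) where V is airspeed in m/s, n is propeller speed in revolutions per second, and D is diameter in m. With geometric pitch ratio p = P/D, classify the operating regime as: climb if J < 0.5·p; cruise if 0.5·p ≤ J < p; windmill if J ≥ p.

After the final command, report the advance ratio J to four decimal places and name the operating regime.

J = 0.5094, regime = climb

set_propeller: D = 0.737 m, P = 0.827 m (p = P/D = 1.122117); state ← (V=0, rpm=0)
throttle_to(9051): rpm ← 9051
set_airspeed(51.01): V ← 51.01 m/s
adjust_throttle(-70): rpm ← 9051 -70 = 8981
throttle_to(10171): rpm ← 10171
throttle_to(9887): rpm ← 9887
adjust_throttle(-1734): rpm ← 9887 -1734 = 8153
final state: V = 51.01 m/s, rpm = 8153 → n = rpm/60 = 135.883333 rev/s
J = V / (n·D) = 51.01 / (135.883333 × 0.737) = 0.509356
regime bands: climb J<0.5611 | cruise [0.5611, 1.1221) | windmill J≥1.1221
J = 0.5094 → climb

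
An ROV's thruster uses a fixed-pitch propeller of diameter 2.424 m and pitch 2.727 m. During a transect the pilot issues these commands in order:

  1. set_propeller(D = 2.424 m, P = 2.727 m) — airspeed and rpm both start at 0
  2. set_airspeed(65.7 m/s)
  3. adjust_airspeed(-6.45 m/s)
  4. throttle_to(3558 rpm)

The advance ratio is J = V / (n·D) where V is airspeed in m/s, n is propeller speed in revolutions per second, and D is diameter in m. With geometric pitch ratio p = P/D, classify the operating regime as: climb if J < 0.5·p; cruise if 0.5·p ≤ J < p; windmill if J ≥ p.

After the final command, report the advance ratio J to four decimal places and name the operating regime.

set_propeller: D = 2.424 m, P = 2.727 m (p = P/D = 1.125000); state ← (V=0, rpm=0)
set_airspeed(65.7): V ← 65.7 m/s
adjust_airspeed(-6.45): V ← 65.7 -6.45 = 59.25 m/s
throttle_to(3558): rpm ← 3558
final state: V = 59.25 m/s, rpm = 3558 → n = rpm/60 = 59.300000 rev/s
J = V / (n·D) = 59.25 / (59.300000 × 2.424) = 0.412193
regime bands: climb J<0.5625 | cruise [0.5625, 1.1250) | windmill J≥1.1250
J = 0.4122 → climb

J = 0.4122, regime = climb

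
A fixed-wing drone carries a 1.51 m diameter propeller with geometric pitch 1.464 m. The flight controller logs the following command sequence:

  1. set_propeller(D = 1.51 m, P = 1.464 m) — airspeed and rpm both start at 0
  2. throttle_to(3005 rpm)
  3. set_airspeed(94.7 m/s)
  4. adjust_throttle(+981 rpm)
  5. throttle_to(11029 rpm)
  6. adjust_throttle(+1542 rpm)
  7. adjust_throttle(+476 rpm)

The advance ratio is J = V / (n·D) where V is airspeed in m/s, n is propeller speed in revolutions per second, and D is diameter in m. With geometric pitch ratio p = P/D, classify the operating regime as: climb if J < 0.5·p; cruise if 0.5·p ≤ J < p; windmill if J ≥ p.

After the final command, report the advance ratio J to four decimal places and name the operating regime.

set_propeller: D = 1.51 m, P = 1.464 m (p = P/D = 0.969536); state ← (V=0, rpm=0)
throttle_to(3005): rpm ← 3005
set_airspeed(94.7): V ← 94.7 m/s
adjust_throttle(+981): rpm ← 3005 +981 = 3986
throttle_to(11029): rpm ← 11029
adjust_throttle(+1542): rpm ← 11029 +1542 = 12571
adjust_throttle(+476): rpm ← 12571 +476 = 13047
final state: V = 94.7 m/s, rpm = 13047 → n = rpm/60 = 217.450000 rev/s
J = V / (n·D) = 94.7 / (217.450000 × 1.51) = 0.288412
regime bands: climb J<0.4848 | cruise [0.4848, 0.9695) | windmill J≥0.9695
J = 0.2884 → climb

J = 0.2884, regime = climb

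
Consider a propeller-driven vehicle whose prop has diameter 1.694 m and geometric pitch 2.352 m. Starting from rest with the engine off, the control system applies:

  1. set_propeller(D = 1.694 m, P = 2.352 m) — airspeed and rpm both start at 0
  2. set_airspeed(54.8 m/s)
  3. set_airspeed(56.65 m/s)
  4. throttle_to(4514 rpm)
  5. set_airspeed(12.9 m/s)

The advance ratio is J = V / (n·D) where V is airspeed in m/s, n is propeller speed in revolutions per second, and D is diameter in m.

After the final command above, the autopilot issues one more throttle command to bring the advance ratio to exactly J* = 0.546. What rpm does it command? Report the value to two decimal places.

set_propeller: D = 1.694 m, P = 2.352 m (p = P/D = 1.388430); state ← (V=0, rpm=0)
set_airspeed(54.8): V ← 54.8 m/s
set_airspeed(56.65): V ← 56.65 m/s
throttle_to(4514): rpm ← 4514
set_airspeed(12.9): V ← 12.9 m/s
final state: V = 12.9 m/s, rpm = 4514 → n = rpm/60 = 75.233333 rev/s
target J* = 0.546; solve J* = V/(n·D) for n: n = V/(J*·D) = 12.9/(0.546 × 1.694) = 13.947092 rev/s
rpm = 60·n = 836.825512

rpm = 836.83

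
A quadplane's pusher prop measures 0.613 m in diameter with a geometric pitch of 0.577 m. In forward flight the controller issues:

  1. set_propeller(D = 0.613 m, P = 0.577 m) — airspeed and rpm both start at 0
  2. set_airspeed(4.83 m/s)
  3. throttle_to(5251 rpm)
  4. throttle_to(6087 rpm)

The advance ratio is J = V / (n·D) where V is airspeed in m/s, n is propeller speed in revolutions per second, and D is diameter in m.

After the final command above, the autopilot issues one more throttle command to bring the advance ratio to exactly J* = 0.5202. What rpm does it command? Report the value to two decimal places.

set_propeller: D = 0.613 m, P = 0.577 m (p = P/D = 0.941272); state ← (V=0, rpm=0)
set_airspeed(4.83): V ← 4.83 m/s
throttle_to(5251): rpm ← 5251
throttle_to(6087): rpm ← 6087
final state: V = 4.83 m/s, rpm = 6087 → n = rpm/60 = 101.450000 rev/s
target J* = 0.5202; solve J* = V/(n·D) for n: n = V/(J*·D) = 4.83/(0.5202 × 0.613) = 15.146640 rev/s
rpm = 60·n = 908.798410

rpm = 908.80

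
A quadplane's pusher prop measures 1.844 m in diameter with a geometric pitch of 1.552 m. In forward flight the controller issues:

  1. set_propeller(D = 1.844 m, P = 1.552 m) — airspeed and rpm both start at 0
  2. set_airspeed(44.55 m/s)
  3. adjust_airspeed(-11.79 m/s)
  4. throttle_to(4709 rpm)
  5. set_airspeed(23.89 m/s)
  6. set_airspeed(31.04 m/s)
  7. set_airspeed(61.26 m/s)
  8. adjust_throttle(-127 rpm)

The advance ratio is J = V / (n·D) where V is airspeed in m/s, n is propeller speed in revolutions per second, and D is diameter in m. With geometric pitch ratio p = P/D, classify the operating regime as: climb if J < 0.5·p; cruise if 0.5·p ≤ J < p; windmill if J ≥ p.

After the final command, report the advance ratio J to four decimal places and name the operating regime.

set_propeller: D = 1.844 m, P = 1.552 m (p = P/D = 0.841649); state ← (V=0, rpm=0)
set_airspeed(44.55): V ← 44.55 m/s
adjust_airspeed(-11.79): V ← 44.55 -11.79 = 32.76 m/s
throttle_to(4709): rpm ← 4709
set_airspeed(23.89): V ← 23.89 m/s
set_airspeed(31.04): V ← 31.04 m/s
set_airspeed(61.26): V ← 61.26 m/s
adjust_throttle(-127): rpm ← 4709 -127 = 4582
final state: V = 61.26 m/s, rpm = 4582 → n = rpm/60 = 76.366667 rev/s
J = V / (n·D) = 61.26 / (76.366667 × 1.844) = 0.435023
regime bands: climb J<0.4208 | cruise [0.4208, 0.8416) | windmill J≥0.8416
J = 0.4350 → cruise

J = 0.4350, regime = cruise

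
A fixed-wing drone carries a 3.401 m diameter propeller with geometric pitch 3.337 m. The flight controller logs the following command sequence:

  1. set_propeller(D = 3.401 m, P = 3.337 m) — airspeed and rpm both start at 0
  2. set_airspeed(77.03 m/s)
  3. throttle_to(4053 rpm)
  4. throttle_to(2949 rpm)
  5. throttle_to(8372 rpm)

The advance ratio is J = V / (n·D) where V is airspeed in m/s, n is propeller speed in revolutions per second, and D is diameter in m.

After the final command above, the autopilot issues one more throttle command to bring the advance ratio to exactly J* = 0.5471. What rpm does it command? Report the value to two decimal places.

set_propeller: D = 3.401 m, P = 3.337 m (p = P/D = 0.981182); state ← (V=0, rpm=0)
set_airspeed(77.03): V ← 77.03 m/s
throttle_to(4053): rpm ← 4053
throttle_to(2949): rpm ← 2949
throttle_to(8372): rpm ← 8372
final state: V = 77.03 m/s, rpm = 8372 → n = rpm/60 = 139.533333 rev/s
target J* = 0.5471; solve J* = V/(n·D) for n: n = V/(J*·D) = 77.03/(0.5471 × 3.401) = 41.398685 rev/s
rpm = 60·n = 2483.921128

rpm = 2483.92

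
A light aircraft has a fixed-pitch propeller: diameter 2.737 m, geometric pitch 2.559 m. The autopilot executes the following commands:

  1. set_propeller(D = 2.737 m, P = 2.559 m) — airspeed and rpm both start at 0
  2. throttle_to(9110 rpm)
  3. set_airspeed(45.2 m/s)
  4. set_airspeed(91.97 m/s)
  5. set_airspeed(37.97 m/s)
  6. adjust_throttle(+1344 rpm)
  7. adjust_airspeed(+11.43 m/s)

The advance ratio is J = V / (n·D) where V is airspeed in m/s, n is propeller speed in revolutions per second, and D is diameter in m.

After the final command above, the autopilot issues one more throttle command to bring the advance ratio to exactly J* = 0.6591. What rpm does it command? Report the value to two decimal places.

rpm = 1643.05

set_propeller: D = 2.737 m, P = 2.559 m (p = P/D = 0.934965); state ← (V=0, rpm=0)
throttle_to(9110): rpm ← 9110
set_airspeed(45.2): V ← 45.2 m/s
set_airspeed(91.97): V ← 91.97 m/s
set_airspeed(37.97): V ← 37.97 m/s
adjust_throttle(+1344): rpm ← 9110 +1344 = 10454
adjust_airspeed(+11.43): V ← 37.97 +11.43 = 49.4 m/s
final state: V = 49.4 m/s, rpm = 10454 → n = rpm/60 = 174.233333 rev/s
target J* = 0.6591; solve J* = V/(n·D) for n: n = V/(J*·D) = 49.4/(0.6591 × 2.737) = 27.384249 rev/s
rpm = 60·n = 1643.054958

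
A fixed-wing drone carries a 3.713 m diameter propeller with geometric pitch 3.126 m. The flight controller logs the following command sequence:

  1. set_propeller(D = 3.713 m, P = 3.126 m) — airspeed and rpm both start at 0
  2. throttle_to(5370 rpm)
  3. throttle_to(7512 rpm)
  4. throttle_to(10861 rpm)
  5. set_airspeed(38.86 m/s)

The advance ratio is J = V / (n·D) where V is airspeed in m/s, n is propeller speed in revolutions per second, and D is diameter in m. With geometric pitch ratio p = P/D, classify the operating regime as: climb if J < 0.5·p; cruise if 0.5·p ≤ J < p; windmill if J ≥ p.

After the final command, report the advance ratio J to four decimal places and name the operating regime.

J = 0.0578, regime = climb

set_propeller: D = 3.713 m, P = 3.126 m (p = P/D = 0.841907); state ← (V=0, rpm=0)
throttle_to(5370): rpm ← 5370
throttle_to(7512): rpm ← 7512
throttle_to(10861): rpm ← 10861
set_airspeed(38.86): V ← 38.86 m/s
final state: V = 38.86 m/s, rpm = 10861 → n = rpm/60 = 181.016667 rev/s
J = V / (n·D) = 38.86 / (181.016667 × 3.713) = 0.057817
regime bands: climb J<0.4210 | cruise [0.4210, 0.8419) | windmill J≥0.8419
J = 0.0578 → climb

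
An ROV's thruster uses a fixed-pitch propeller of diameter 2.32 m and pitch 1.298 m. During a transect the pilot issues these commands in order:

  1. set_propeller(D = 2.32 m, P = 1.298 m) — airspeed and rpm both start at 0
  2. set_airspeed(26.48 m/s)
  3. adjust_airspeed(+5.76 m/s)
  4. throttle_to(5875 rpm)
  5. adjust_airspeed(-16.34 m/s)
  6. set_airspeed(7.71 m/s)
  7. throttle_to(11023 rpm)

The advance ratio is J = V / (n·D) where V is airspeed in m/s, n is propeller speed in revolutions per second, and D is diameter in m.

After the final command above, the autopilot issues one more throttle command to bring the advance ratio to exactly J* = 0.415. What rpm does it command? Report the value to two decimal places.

rpm = 480.47

set_propeller: D = 2.32 m, P = 1.298 m (p = P/D = 0.559483); state ← (V=0, rpm=0)
set_airspeed(26.48): V ← 26.48 m/s
adjust_airspeed(+5.76): V ← 26.48 +5.76 = 32.24 m/s
throttle_to(5875): rpm ← 5875
adjust_airspeed(-16.34): V ← 32.24 -16.34 = 15.9 m/s
set_airspeed(7.71): V ← 7.71 m/s
throttle_to(11023): rpm ← 11023
final state: V = 7.71 m/s, rpm = 11023 → n = rpm/60 = 183.716667 rev/s
target J* = 0.415; solve J* = V/(n·D) for n: n = V/(J*·D) = 7.71/(0.415 × 2.32) = 8.007894 rev/s
rpm = 60·n = 480.473619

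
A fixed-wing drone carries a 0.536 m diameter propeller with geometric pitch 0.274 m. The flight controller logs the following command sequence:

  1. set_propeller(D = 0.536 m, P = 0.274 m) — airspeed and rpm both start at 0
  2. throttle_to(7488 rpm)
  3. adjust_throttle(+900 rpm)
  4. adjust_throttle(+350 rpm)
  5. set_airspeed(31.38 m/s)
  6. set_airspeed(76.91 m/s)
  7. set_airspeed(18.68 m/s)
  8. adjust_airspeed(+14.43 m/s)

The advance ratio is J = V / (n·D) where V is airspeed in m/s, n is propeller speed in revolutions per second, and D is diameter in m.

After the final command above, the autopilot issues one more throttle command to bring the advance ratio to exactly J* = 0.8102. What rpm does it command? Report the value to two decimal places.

rpm = 4574.60

set_propeller: D = 0.536 m, P = 0.274 m (p = P/D = 0.511194); state ← (V=0, rpm=0)
throttle_to(7488): rpm ← 7488
adjust_throttle(+900): rpm ← 7488 +900 = 8388
adjust_throttle(+350): rpm ← 8388 +350 = 8738
set_airspeed(31.38): V ← 31.38 m/s
set_airspeed(76.91): V ← 76.91 m/s
set_airspeed(18.68): V ← 18.68 m/s
adjust_airspeed(+14.43): V ← 18.68 +14.43 = 33.11 m/s
final state: V = 33.11 m/s, rpm = 8738 → n = rpm/60 = 145.633333 rev/s
target J* = 0.8102; solve J* = V/(n·D) for n: n = V/(J*·D) = 33.11/(0.8102 × 0.536) = 76.243382 rev/s
rpm = 60·n = 4574.602917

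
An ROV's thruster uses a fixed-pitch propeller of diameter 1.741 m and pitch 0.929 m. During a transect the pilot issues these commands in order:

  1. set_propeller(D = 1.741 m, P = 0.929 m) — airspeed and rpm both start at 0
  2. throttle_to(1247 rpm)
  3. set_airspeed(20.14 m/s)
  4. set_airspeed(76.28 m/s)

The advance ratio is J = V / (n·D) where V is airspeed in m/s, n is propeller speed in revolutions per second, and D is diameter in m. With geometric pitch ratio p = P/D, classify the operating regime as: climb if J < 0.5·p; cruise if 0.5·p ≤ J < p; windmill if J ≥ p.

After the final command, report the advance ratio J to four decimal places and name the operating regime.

J = 2.1081, regime = windmill

set_propeller: D = 1.741 m, P = 0.929 m (p = P/D = 0.533601); state ← (V=0, rpm=0)
throttle_to(1247): rpm ← 1247
set_airspeed(20.14): V ← 20.14 m/s
set_airspeed(76.28): V ← 76.28 m/s
final state: V = 76.28 m/s, rpm = 1247 → n = rpm/60 = 20.783333 rev/s
J = V / (n·D) = 76.28 / (20.783333 × 1.741) = 2.108127
regime bands: climb J<0.2668 | cruise [0.2668, 0.5336) | windmill J≥0.5336
J = 2.1081 → windmill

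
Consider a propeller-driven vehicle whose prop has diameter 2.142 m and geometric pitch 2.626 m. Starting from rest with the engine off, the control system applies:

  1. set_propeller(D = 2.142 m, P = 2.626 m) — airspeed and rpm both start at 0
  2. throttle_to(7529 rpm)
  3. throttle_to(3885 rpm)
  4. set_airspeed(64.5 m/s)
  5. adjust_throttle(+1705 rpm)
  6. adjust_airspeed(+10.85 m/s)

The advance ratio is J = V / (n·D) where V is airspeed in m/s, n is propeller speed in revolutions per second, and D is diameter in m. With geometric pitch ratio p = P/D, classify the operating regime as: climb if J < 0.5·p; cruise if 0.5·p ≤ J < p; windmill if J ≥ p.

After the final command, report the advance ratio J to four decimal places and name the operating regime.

set_propeller: D = 2.142 m, P = 2.626 m (p = P/D = 1.225957); state ← (V=0, rpm=0)
throttle_to(7529): rpm ← 7529
throttle_to(3885): rpm ← 3885
set_airspeed(64.5): V ← 64.5 m/s
adjust_throttle(+1705): rpm ← 3885 +1705 = 5590
adjust_airspeed(+10.85): V ← 64.5 +10.85 = 75.35 m/s
final state: V = 75.35 m/s, rpm = 5590 → n = rpm/60 = 93.166667 rev/s
J = V / (n·D) = 75.35 / (93.166667 × 2.142) = 0.377575
regime bands: climb J<0.6130 | cruise [0.6130, 1.2260) | windmill J≥1.2260
J = 0.3776 → climb

J = 0.3776, regime = climb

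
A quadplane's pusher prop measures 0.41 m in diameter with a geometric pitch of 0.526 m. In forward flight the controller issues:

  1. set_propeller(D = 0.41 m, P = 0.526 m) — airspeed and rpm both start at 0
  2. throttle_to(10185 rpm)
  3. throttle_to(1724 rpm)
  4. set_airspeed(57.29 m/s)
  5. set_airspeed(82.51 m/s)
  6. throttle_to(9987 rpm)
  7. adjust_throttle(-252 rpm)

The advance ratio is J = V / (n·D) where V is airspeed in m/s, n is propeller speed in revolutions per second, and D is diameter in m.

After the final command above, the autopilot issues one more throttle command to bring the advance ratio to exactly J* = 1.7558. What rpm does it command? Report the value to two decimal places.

rpm = 6877.00

set_propeller: D = 0.41 m, P = 0.526 m (p = P/D = 1.282927); state ← (V=0, rpm=0)
throttle_to(10185): rpm ← 10185
throttle_to(1724): rpm ← 1724
set_airspeed(57.29): V ← 57.29 m/s
set_airspeed(82.51): V ← 82.51 m/s
throttle_to(9987): rpm ← 9987
adjust_throttle(-252): rpm ← 9987 -252 = 9735
final state: V = 82.51 m/s, rpm = 9735 → n = rpm/60 = 162.250000 rev/s
target J* = 1.7558; solve J* = V/(n·D) for n: n = V/(J*·D) = 82.51/(1.7558 × 0.41) = 114.616643 rev/s
rpm = 60·n = 6876.998603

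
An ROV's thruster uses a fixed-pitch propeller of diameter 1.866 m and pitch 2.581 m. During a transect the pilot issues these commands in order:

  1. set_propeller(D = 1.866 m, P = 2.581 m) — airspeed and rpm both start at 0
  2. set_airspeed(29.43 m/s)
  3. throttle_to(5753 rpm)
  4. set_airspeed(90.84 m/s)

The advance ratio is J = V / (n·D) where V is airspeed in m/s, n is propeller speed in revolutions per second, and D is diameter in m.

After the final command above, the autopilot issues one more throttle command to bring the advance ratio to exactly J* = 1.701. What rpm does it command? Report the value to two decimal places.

rpm = 1717.17

set_propeller: D = 1.866 m, P = 2.581 m (p = P/D = 1.383173); state ← (V=0, rpm=0)
set_airspeed(29.43): V ← 29.43 m/s
throttle_to(5753): rpm ← 5753
set_airspeed(90.84): V ← 90.84 m/s
final state: V = 90.84 m/s, rpm = 5753 → n = rpm/60 = 95.883333 rev/s
target J* = 1.701; solve J* = V/(n·D) for n: n = V/(J*·D) = 90.84/(1.701 × 1.866) = 28.619443 rev/s
rpm = 60·n = 1717.166562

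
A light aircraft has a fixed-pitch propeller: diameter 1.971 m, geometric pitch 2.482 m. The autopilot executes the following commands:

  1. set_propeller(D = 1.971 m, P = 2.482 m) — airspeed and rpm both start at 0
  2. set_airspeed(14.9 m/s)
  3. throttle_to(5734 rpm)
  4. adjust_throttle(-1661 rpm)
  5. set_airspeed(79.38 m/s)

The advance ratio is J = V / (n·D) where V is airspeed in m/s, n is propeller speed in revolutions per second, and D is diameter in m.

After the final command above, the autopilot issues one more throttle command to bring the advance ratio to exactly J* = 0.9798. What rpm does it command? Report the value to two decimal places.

rpm = 2466.26

set_propeller: D = 1.971 m, P = 2.482 m (p = P/D = 1.259259); state ← (V=0, rpm=0)
set_airspeed(14.9): V ← 14.9 m/s
throttle_to(5734): rpm ← 5734
adjust_throttle(-1661): rpm ← 5734 -1661 = 4073
set_airspeed(79.38): V ← 79.38 m/s
final state: V = 79.38 m/s, rpm = 4073 → n = rpm/60 = 67.883333 rev/s
target J* = 0.9798; solve J* = V/(n·D) for n: n = V/(J*·D) = 79.38/(0.9798 × 1.971) = 41.104279 rev/s
rpm = 60·n = 2466.256742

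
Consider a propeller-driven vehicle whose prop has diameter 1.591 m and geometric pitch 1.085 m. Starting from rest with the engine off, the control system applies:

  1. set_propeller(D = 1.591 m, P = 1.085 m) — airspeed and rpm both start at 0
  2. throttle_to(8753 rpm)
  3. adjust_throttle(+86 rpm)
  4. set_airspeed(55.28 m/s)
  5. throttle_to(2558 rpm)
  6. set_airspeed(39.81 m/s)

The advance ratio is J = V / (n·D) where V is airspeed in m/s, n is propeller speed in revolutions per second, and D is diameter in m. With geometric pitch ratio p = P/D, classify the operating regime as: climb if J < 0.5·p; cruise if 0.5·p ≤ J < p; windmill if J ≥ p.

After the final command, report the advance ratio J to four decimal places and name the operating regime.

set_propeller: D = 1.591 m, P = 1.085 m (p = P/D = 0.681961); state ← (V=0, rpm=0)
throttle_to(8753): rpm ← 8753
adjust_throttle(+86): rpm ← 8753 +86 = 8839
set_airspeed(55.28): V ← 55.28 m/s
throttle_to(2558): rpm ← 2558
set_airspeed(39.81): V ← 39.81 m/s
final state: V = 39.81 m/s, rpm = 2558 → n = rpm/60 = 42.633333 rev/s
J = V / (n·D) = 39.81 / (42.633333 × 1.591) = 0.586912
regime bands: climb J<0.3410 | cruise [0.3410, 0.6820) | windmill J≥0.6820
J = 0.5869 → cruise

J = 0.5869, regime = cruise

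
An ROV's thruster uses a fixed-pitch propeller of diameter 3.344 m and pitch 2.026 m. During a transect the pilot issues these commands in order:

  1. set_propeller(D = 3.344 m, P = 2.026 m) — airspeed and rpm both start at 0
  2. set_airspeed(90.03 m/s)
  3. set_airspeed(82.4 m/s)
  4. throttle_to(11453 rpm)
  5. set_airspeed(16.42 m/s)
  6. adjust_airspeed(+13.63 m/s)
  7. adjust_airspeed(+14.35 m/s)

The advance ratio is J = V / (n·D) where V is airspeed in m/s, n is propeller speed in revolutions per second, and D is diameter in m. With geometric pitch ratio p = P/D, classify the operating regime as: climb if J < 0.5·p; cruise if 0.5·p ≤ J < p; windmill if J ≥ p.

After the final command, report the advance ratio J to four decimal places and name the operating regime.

J = 0.0696, regime = climb

set_propeller: D = 3.344 m, P = 2.026 m (p = P/D = 0.605861); state ← (V=0, rpm=0)
set_airspeed(90.03): V ← 90.03 m/s
set_airspeed(82.4): V ← 82.4 m/s
throttle_to(11453): rpm ← 11453
set_airspeed(16.42): V ← 16.42 m/s
adjust_airspeed(+13.63): V ← 16.42 +13.63 = 30.05 m/s
adjust_airspeed(+14.35): V ← 30.05 +14.35 = 44.4 m/s
final state: V = 44.4 m/s, rpm = 11453 → n = rpm/60 = 190.883333 rev/s
J = V / (n·D) = 44.4 / (190.883333 × 3.344) = 0.069558
regime bands: climb J<0.3029 | cruise [0.3029, 0.6059) | windmill J≥0.6059
J = 0.0696 → climb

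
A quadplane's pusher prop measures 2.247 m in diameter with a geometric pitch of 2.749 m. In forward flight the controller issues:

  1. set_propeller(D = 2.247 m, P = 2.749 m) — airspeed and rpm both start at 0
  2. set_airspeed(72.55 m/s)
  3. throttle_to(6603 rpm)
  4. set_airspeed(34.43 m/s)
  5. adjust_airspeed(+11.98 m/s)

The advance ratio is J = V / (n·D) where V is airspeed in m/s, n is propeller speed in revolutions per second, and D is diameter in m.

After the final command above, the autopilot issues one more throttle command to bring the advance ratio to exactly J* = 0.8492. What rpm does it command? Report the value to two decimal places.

rpm = 1459.32

set_propeller: D = 2.247 m, P = 2.749 m (p = P/D = 1.223409); state ← (V=0, rpm=0)
set_airspeed(72.55): V ← 72.55 m/s
throttle_to(6603): rpm ← 6603
set_airspeed(34.43): V ← 34.43 m/s
adjust_airspeed(+11.98): V ← 34.43 +11.98 = 46.41 m/s
final state: V = 46.41 m/s, rpm = 6603 → n = rpm/60 = 110.050000 rev/s
target J* = 0.8492; solve J* = V/(n·D) for n: n = V/(J*·D) = 46.41/(0.8492 × 2.247) = 24.321957 rev/s
rpm = 60·n = 1459.317400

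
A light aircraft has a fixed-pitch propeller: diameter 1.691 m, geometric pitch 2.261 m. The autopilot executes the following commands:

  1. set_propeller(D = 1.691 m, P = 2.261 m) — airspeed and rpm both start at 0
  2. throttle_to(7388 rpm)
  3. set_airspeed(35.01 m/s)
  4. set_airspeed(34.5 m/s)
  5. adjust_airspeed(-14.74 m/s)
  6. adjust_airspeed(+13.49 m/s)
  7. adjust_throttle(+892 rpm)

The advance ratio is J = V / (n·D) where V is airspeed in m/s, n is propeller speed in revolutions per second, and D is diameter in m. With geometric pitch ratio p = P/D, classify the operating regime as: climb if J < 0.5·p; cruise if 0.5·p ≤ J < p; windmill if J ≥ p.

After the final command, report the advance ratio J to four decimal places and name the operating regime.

set_propeller: D = 1.691 m, P = 2.261 m (p = P/D = 1.337079); state ← (V=0, rpm=0)
throttle_to(7388): rpm ← 7388
set_airspeed(35.01): V ← 35.01 m/s
set_airspeed(34.5): V ← 34.5 m/s
adjust_airspeed(-14.74): V ← 34.5 -14.74 = 19.76 m/s
adjust_airspeed(+13.49): V ← 19.76 +13.49 = 33.25 m/s
adjust_throttle(+892): rpm ← 7388 +892 = 8280
final state: V = 33.25 m/s, rpm = 8280 → n = rpm/60 = 138.000000 rev/s
J = V / (n·D) = 33.25 / (138.000000 × 1.691) = 0.142485
regime bands: climb J<0.6685 | cruise [0.6685, 1.3371) | windmill J≥1.3371
J = 0.1425 → climb

J = 0.1425, regime = climb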